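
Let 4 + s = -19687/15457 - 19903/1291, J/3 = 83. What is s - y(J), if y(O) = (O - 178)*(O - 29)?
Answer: -312109773476/19954987 ≈ -15641.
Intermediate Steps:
J = 249 (J = 3*83 = 249)
y(O) = (-178 + O)*(-29 + O)
s = -412876536/19954987 (s = -4 + (-19687/15457 - 19903/1291) = -4 - 333056588/19954987 = -412876536/19954987 ≈ -20.690)
s - y(J) = -412876536/19954987 - (5162 + 249² - 207*249) = -412876536/19954987 - (5162 + 62001 - 51543) = -412876536/19954987 - 1*15620 = -412876536/19954987 - 15620 = -312109773476/19954987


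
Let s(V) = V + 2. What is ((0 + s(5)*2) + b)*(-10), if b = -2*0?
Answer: -140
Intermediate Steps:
s(V) = 2 + V
b = 0
((0 + s(5)*2) + b)*(-10) = ((0 + (2 + 5)*2) + 0)*(-10) = ((0 + 7*2) + 0)*(-10) = ((0 + 14) + 0)*(-10) = (14 + 0)*(-10) = 14*(-10) = -140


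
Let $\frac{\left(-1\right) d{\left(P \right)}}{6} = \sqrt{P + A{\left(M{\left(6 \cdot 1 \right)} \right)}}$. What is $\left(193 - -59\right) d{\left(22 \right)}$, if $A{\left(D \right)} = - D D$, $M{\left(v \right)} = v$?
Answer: $- 1512 i \sqrt{14} \approx - 5657.4 i$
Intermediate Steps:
$A{\left(D \right)} = - D^{2}$
$d{\left(P \right)} = - 6 \sqrt{-36 + P}$ ($d{\left(P \right)} = - 6 \sqrt{P - \left(6 \cdot 1\right)^{2}} = - 6 \sqrt{P - 6^{2}} = - 6 \sqrt{P - 36} = - 6 \sqrt{-36 + P}$)
$\left(193 - -59\right) d{\left(22 \right)} = \left(193 - -59\right) \left(- 6 \sqrt{-36 + 22}\right) = \left(193 + 59\right) \left(- 6 \sqrt{-14}\right) = 252 \left(- 6 i \sqrt{14}\right) = - 1512 i \sqrt{14}$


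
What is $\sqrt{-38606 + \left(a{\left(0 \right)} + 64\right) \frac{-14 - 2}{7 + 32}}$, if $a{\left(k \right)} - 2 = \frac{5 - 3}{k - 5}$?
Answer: $\frac{i \sqrt{1469016510}}{195} \approx 196.55 i$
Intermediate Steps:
$a{\left(k \right)} = 2 + \frac{2}{-5 + k}$ ($a{\left(k \right)} = 2 + \frac{5 - 3}{k - 5} = 2 + \frac{2}{-5 + k}$)
$\sqrt{-38606 + \left(a{\left(0 \right)} + 64\right) \frac{-14 - 2}{7 + 32}} = \sqrt{-38606 + \left(\frac{2 \left(-4 + 0\right)}{-5 + 0} + 64\right) \frac{-14 - 2}{7 + 32}} = \sqrt{-38606 + \left(2 \frac{1}{-5} \left(-4\right) + 64\right) \left(- \frac{16}{39}\right)} = \sqrt{-38606 + \left(2 \left(- \frac{1}{5}\right) \left(-4\right) + 64\right) \left(\left(-16\right) \frac{1}{39}\right)} = \sqrt{-38606 + \left(\frac{8}{5} + 64\right) \left(- \frac{16}{39}\right)} = \sqrt{-38606 + \frac{328}{5} \left(- \frac{16}{39}\right)} = \sqrt{-38606 - \frac{5248}{195}} = \sqrt{- \frac{7533418}{195}} = \frac{i \sqrt{1469016510}}{195}$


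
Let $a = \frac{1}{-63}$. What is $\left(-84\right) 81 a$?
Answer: $108$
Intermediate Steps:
$a = - \frac{1}{63} \approx -0.015873$
$\left(-84\right) 81 a = \left(-84\right) 81 \left(- \frac{1}{63}\right) = \left(-6804\right) \left(- \frac{1}{63}\right) = 108$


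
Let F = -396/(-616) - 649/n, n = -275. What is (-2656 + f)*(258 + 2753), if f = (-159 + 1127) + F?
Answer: -1775734239/350 ≈ -5.0735e+6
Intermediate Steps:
F = 1051/350 (F = -396/(-616) - 649/(-275) = -396*(-1/616) - 649*(-1/275) = 9/14 + 59/25 = 1051/350 ≈ 3.0029)
f = 339851/350 (f = (-159 + 1127) + 1051/350 = 968 + 1051/350 = 339851/350 ≈ 971.00)
(-2656 + f)*(258 + 2753) = (-2656 + 339851/350)*(258 + 2753) = -589749/350*3011 = -1775734239/350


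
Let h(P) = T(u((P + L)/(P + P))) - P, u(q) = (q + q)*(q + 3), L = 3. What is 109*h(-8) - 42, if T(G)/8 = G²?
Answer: 9354365/2048 ≈ 4567.6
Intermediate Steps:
u(q) = 2*q*(3 + q) (u(q) = (2*q)*(3 + q) = 2*q*(3 + q))
T(G) = 8*G²
h(P) = -P + 8*(3 + P)²*(3 + (3 + P)/(2*P))²/P² (h(P) = 8*(2*((P + 3)/(P + P))*(3 + (P + 3)/(P + P)))² - P = 8*(2*((3 + P)/((2*P)))*(3 + (3 + P)/((2*P))))² - P = 8*(2*((3 + P)*(1/(2*P)))*(3 + (3 + P)*(1/(2*P))))² - P = 8*(2*((3 + P)/(2*P))*(3 + (3 + P)/(2*P)))² - P = 8*((3 + P)*(3 + (3 + P)/(2*P))/P)² - P = 8*((3 + P)²*(3 + (3 + P)/(2*P))²/P²) - P = 8*(3 + P)²*(3 + (3 + P)/(2*P))²/P² - P = -P + 8*(3 + P)²*(3 + (3 + P)/(2*P))²/P²)
109*h(-8) - 42 = 109*(-1*(-8) + 2*(3 - 8)²*(3 + 7*(-8))²/(-8)⁴) - 42 = 109*(8 + 2*(1/4096)*(-5)²*(3 - 56)²) - 42 = 109*(8 + 2*(1/4096)*25*(-53)²) - 42 = 109*(8 + 2*(1/4096)*25*2809) - 42 = 109*(8 + 70225/2048) - 42 = 109*(86609/2048) - 42 = 9440381/2048 - 42 = 9354365/2048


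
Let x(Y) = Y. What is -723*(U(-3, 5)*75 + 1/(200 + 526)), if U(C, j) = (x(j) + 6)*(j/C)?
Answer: 240578009/242 ≈ 9.9412e+5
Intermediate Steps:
U(C, j) = j*(6 + j)/C (U(C, j) = (j + 6)*(j/C) = (6 + j)*(j/C) = j*(6 + j)/C)
-723*(U(-3, 5)*75 + 1/(200 + 526)) = -723*((5*(6 + 5)/(-3))*75 + 1/(200 + 526)) = -723*((5*(-⅓)*11)*75 + 1/726) = -723*(-55/3*75 + 1/726) = -723*(-1375 + 1/726) = -723*(-998249/726) = 240578009/242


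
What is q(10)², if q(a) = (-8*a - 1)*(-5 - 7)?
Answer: 944784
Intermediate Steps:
q(a) = 12 + 96*a (q(a) = (-1 - 8*a)*(-12) = 12 + 96*a)
q(10)² = (12 + 96*10)² = (12 + 960)² = 972² = 944784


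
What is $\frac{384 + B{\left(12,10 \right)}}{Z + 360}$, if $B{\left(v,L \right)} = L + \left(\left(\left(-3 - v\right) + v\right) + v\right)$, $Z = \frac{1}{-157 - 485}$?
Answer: $\frac{258726}{231119} \approx 1.1194$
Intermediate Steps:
$Z = - \frac{1}{642}$ ($Z = \frac{1}{-642} = - \frac{1}{642} \approx -0.0015576$)
$B{\left(v,L \right)} = -3 + L + v$ ($B{\left(v,L \right)} = L + \left(-3 + v\right) = -3 + L + v$)
$\frac{384 + B{\left(12,10 \right)}}{Z + 360} = \frac{384 + \left(-3 + 10 + 12\right)}{- \frac{1}{642} + 360} = \frac{384 + 19}{\frac{231119}{642}} = 403 \cdot \frac{642}{231119} = \frac{258726}{231119}$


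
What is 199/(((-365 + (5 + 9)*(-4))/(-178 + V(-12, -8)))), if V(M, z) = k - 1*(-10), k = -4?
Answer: 34228/421 ≈ 81.302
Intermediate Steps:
V(M, z) = 6 (V(M, z) = -4 - 1*(-10) = -4 + 10 = 6)
199/(((-365 + (5 + 9)*(-4))/(-178 + V(-12, -8)))) = 199/(((-365 + (5 + 9)*(-4))/(-178 + 6))) = 199/(((-365 + 14*(-4))/(-172))) = 199/(((-365 - 56)*(-1/172))) = 199/((-421*(-1/172))) = 199/(421/172) = 199*(172/421) = 34228/421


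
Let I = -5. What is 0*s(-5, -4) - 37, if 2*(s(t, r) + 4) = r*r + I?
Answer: -37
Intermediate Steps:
s(t, r) = -13/2 + r²/2 (s(t, r) = -4 + (r*r - 5)/2 = -4 + (r² - 5)/2 = -4 + (-5 + r²)/2 = -4 + (-5/2 + r²/2) = -13/2 + r²/2)
0*s(-5, -4) - 37 = 0*(-13/2 + (½)*(-4)²) - 37 = 0*(-13/2 + (½)*16) - 37 = 0*(-13/2 + 8) - 37 = 0*(3/2) - 37 = 0 - 37 = -37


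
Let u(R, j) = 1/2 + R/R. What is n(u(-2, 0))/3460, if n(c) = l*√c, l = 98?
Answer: 49*√6/3460 ≈ 0.034689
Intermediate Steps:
u(R, j) = 3/2 (u(R, j) = 1*(½) + 1 = ½ + 1 = 3/2)
n(c) = 98*√c
n(u(-2, 0))/3460 = (98*√(3/2))/3460 = (98*(√6/2))*(1/3460) = (49*√6)*(1/3460) = 49*√6/3460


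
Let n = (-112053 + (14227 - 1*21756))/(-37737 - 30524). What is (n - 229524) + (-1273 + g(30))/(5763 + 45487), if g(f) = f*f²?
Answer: -802953425676753/3498376250 ≈ -2.2952e+5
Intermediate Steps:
g(f) = f³
n = 119582/68261 (n = (-112053 + (14227 - 21756))/(-68261) = (-112053 - 7529)*(-1/68261) = -119582*(-1/68261) = 119582/68261 ≈ 1.7518)
(n - 229524) + (-1273 + g(30))/(5763 + 45487) = (119582/68261 - 229524) + (-1273 + 30³)/(5763 + 45487) = -15667418182/68261 + (-1273 + 27000)/51250 = -15667418182/68261 + 25727*(1/51250) = -15667418182/68261 + 25727/51250 = -802953425676753/3498376250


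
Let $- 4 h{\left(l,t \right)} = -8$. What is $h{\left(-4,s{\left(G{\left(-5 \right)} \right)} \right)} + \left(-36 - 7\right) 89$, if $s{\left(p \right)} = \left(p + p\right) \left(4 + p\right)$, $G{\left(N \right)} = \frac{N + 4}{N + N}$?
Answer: $-3825$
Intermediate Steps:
$G{\left(N \right)} = \frac{4 + N}{2 N}$
$s{\left(p \right)} = 2 p \left(4 + p\right)$
$h{\left(l,t \right)} = 2$ ($h{\left(l,t \right)} = \left(- \frac{1}{4}\right) \left(-8\right) = 2$)
$h{\left(-4,s{\left(G{\left(-5 \right)} \right)} \right)} + \left(-36 - 7\right) 89 = 2 + \left(-36 - 7\right) 89 = 2 - 3827 = -3825$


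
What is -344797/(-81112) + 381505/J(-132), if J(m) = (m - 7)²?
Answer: 37606456397/1567164952 ≈ 23.996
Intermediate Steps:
J(m) = (-7 + m)²
-344797/(-81112) + 381505/J(-132) = -344797/(-81112) + 381505/((-7 - 132)²) = -344797*(-1/81112) + 381505/((-139)²) = 344797/81112 + 381505/19321 = 37606456397/1567164952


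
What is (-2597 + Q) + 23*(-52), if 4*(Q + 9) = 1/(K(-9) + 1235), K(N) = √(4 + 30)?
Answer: -23195103493/6100764 - √34/6100764 ≈ -3802.0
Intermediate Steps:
K(N) = √34
Q = -9 + 1/(4*(1235 + √34)) (Q = -9 + 1/(4*(√34 + 1235)) = -9 + 1/(4*(1235 + √34)) ≈ -8.9998)
(-2597 + Q) + 23*(-52) = (-2597 + (-54905641/6100764 - √34/6100764)) + 23*(-52) = (-15898589749/6100764 - √34/6100764) - 1196 = -23195103493/6100764 - √34/6100764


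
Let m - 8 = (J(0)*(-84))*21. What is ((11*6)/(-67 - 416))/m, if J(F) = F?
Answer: -11/644 ≈ -0.017081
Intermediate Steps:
m = 8 (m = 8 + (0*(-84))*21 = 8 + 0*21 = 8 + 0 = 8)
((11*6)/(-67 - 416))/m = ((11*6)/(-67 - 416))/8 = (66/(-483))*(⅛) = -1/483*66*(⅛) = -22/161*⅛ = -11/644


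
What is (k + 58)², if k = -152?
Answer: 8836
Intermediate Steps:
(k + 58)² = (-152 + 58)² = (-94)² = 8836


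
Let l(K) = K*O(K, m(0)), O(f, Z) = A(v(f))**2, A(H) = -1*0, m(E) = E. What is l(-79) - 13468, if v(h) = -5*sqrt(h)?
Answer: -13468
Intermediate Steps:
A(H) = 0
O(f, Z) = 0 (O(f, Z) = 0**2 = 0)
l(K) = 0 (l(K) = K*0 = 0)
l(-79) - 13468 = 0 - 13468 = -13468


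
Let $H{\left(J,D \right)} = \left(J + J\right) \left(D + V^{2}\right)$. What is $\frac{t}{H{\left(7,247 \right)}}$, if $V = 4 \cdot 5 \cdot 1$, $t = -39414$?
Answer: $- \frac{19707}{4529} \approx -4.3513$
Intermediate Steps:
$V = 20$ ($V = 20 \cdot 1 = 20$)
$H{\left(J,D \right)} = 2 J \left(400 + D\right)$ ($H{\left(J,D \right)} = \left(J + J\right) \left(D + 20^{2}\right) = 2 J \left(D + 400\right) = 2 J \left(400 + D\right)$)
$\frac{t}{H{\left(7,247 \right)}} = - \frac{39414}{2 \cdot 7 \left(400 + 247\right)} = - \frac{39414}{2 \cdot 7 \cdot 647} = - \frac{39414}{9058} = \left(-39414\right) \frac{1}{9058} = - \frac{19707}{4529}$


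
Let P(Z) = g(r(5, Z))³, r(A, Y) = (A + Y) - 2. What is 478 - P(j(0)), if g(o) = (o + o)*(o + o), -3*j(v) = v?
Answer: -46178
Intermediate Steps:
j(v) = -v/3
r(A, Y) = -2 + A + Y
g(o) = 4*o² (g(o) = (2*o)*(2*o) = 4*o²)
P(Z) = 64*(3 + Z)⁶ (P(Z) = (4*(-2 + 5 + Z)²)³ = (4*(3 + Z)²)³ = 64*(3 + Z)⁶)
478 - P(j(0)) = 478 - 64*(3 - ⅓*0)⁶ = 478 - 64*(3 + 0)⁶ = 478 - 64*3⁶ = 478 - 64*729 = 478 - 1*46656 = 478 - 46656 = -46178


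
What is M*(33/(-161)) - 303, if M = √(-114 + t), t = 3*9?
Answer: -303 - 33*I*√87/161 ≈ -303.0 - 1.9118*I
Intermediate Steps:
t = 27
M = I*√87 (M = √(-114 + 27) = √(-87) = I*√87 ≈ 9.3274*I)
M*(33/(-161)) - 303 = (I*√87)*(33/(-161)) - 303 = (I*√87)*(33*(-1/161)) - 303 = (I*√87)*(-33/161) - 303 = -33*I*√87/161 - 303 = -303 - 33*I*√87/161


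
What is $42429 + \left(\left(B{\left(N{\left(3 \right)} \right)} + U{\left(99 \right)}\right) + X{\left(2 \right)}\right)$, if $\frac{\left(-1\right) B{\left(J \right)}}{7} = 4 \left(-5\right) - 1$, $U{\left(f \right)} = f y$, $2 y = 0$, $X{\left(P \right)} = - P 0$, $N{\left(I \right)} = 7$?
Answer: $42576$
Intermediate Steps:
$X{\left(P \right)} = 0$
$y = 0$ ($y = \frac{1}{2} \cdot 0 = 0$)
$U{\left(f \right)} = 0$ ($U{\left(f \right)} = f 0 = 0$)
$B{\left(J \right)} = 147$ ($B{\left(J \right)} = - 7 \left(4 \left(-5\right) - 1\right) = - 7 \left(-20 - 1\right) = \left(-7\right) \left(-21\right) = 147$)
$42429 + \left(\left(B{\left(N{\left(3 \right)} \right)} + U{\left(99 \right)}\right) + X{\left(2 \right)}\right) = 42429 + \left(\left(147 + 0\right) + 0\right) = 42429 + \left(147 + 0\right) = 42429 + 147 = 42576$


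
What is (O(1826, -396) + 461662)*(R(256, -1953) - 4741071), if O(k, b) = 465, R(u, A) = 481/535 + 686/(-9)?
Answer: -10549721464934342/4815 ≈ -2.1910e+12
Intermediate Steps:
R(u, A) = -362681/4815 (R(u, A) = 481*(1/535) + 686*(-1/9) = 481/535 - 686/9 = -362681/4815)
(O(1826, -396) + 461662)*(R(256, -1953) - 4741071) = (465 + 461662)*(-362681/4815 - 4741071) = 462127*(-22828619546/4815) = -10549721464934342/4815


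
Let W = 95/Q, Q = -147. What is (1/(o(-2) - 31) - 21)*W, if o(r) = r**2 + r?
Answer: 57950/4263 ≈ 13.594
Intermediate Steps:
o(r) = r + r**2
W = -95/147 (W = 95/(-147) = 95*(-1/147) = -95/147 ≈ -0.64626)
(1/(o(-2) - 31) - 21)*W = (1/(-2*(1 - 2) - 31) - 21)*(-95/147) = (1/(-2*(-1) - 31) - 21)*(-95/147) = (1/(2 - 31) - 21)*(-95/147) = (1/(-29) - 21)*(-95/147) = (-1/29 - 21)*(-95/147) = -610/29*(-95/147) = 57950/4263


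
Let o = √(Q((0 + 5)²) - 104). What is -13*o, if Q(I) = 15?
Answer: -13*I*√89 ≈ -122.64*I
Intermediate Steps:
o = I*√89 (o = √(15 - 104) = √(-89) = I*√89 ≈ 9.434*I)
-13*o = -13*I*√89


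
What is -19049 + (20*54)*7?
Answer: -11489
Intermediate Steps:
-19049 + (20*54)*7 = -19049 + 1080*7 = -19049 + 7560 = -11489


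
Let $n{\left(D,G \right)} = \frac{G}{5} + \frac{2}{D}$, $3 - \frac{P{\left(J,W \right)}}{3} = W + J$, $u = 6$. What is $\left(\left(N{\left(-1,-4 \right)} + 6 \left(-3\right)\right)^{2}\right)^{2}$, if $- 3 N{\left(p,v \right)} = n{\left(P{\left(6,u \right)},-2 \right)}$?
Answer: $\frac{2726414161685776}{26904200625} \approx 1.0134 \cdot 10^{5}$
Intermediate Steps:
$P{\left(J,W \right)} = 9 - 3 J - 3 W$ ($P{\left(J,W \right)} = 9 - 3 \left(W + J\right) = 9 - 3 \left(J + W\right) = 9 - \left(3 J + 3 W\right) = 9 - 3 J - 3 W$)
$n{\left(D,G \right)} = \frac{2}{D} + \frac{G}{5}$ ($n{\left(D,G \right)} = G \frac{1}{5} + \frac{2}{D} = \frac{G}{5} + \frac{2}{D} = \frac{2}{D} + \frac{G}{5}$)
$N{\left(p,v \right)} = \frac{64}{405}$ ($N{\left(p,v \right)} = - \frac{\frac{2}{9 - 18 - 18} + \frac{1}{5} \left(-2\right)}{3} = - \frac{\frac{2}{9 - 18 - 18} - \frac{2}{5}}{3} = - \frac{\frac{2}{-27} - \frac{2}{5}}{3} = - \frac{2 \left(- \frac{1}{27}\right) - \frac{2}{5}}{3} = - \frac{- \frac{2}{27} - \frac{2}{5}}{3} = \left(- \frac{1}{3}\right) \left(- \frac{64}{135}\right) = \frac{64}{405}$)
$\left(\left(N{\left(-1,-4 \right)} + 6 \left(-3\right)\right)^{2}\right)^{2} = \left(\left(\frac{64}{405} + 6 \left(-3\right)\right)^{2}\right)^{2} = \left(\left(\frac{64}{405} - 18\right)^{2}\right)^{2} = \left(\left(- \frac{7226}{405}\right)^{2}\right)^{2} = \left(\frac{52215076}{164025}\right)^{2} = \frac{2726414161685776}{26904200625}$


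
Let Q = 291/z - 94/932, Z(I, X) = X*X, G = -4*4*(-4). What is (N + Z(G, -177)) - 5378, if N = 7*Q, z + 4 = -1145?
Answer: 4631240157/178478 ≈ 25949.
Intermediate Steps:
z = -1149 (z = -4 - 1145 = -1149)
G = 64 (G = -16*(-4) = 64)
Z(I, X) = X²
Q = -63203/178478 (Q = 291/(-1149) - 94/932 = 291*(-1/1149) - 94*1/932 = -97/383 - 47/466 = -63203/178478 ≈ -0.35412)
N = -442421/178478 (N = 7*(-63203/178478) = -442421/178478 ≈ -2.4789)
(N + Z(G, -177)) - 5378 = (-442421/178478 + (-177)²) - 5378 = (-442421/178478 + 31329) - 5378 = 5591094841/178478 - 5378 = 4631240157/178478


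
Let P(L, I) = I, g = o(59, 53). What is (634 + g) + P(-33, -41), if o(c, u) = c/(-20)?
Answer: 11801/20 ≈ 590.05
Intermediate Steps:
o(c, u) = -c/20 (o(c, u) = c*(-1/20) = -c/20)
g = -59/20 (g = -1/20*59 = -59/20 ≈ -2.9500)
(634 + g) + P(-33, -41) = (634 - 59/20) - 41 = 12621/20 - 41 = 11801/20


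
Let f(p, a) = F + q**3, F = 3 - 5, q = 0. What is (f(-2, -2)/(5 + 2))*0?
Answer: 0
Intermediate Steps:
F = -2
f(p, a) = -2 (f(p, a) = -2 + 0**3 = -2 + 0 = -2)
(f(-2, -2)/(5 + 2))*0 = (-2/(5 + 2))*0 = (-2/7)*0 = ((1/7)*(-2))*0 = -2/7*0 = 0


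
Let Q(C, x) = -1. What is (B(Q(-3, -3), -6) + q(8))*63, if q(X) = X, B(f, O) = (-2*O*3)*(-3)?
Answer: -6300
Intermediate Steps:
B(f, O) = 18*O (B(f, O) = -6*O*(-3) = 18*O)
(B(Q(-3, -3), -6) + q(8))*63 = (18*(-6) + 8)*63 = (-108 + 8)*63 = -100*63 = -6300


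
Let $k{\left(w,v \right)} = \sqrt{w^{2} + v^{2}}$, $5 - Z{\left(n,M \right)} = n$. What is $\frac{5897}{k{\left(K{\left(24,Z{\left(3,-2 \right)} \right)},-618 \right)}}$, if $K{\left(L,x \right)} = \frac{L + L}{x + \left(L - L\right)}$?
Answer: $\frac{5897 \sqrt{17}}{2550} \approx 9.5349$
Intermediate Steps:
$Z{\left(n,M \right)} = 5 - n$
$K{\left(L,x \right)} = \frac{2 L}{x}$ ($K{\left(L,x \right)} = \frac{2 L}{x + 0} = \frac{2 L}{x}$)
$k{\left(w,v \right)} = \sqrt{v^{2} + w^{2}}$
$\frac{5897}{k{\left(K{\left(24,Z{\left(3,-2 \right)} \right)},-618 \right)}} = \frac{5897}{\sqrt{\left(-618\right)^{2} + \left(2 \cdot 24 \frac{1}{5 - 3}\right)^{2}}} = \frac{5897}{\sqrt{381924 + \left(2 \cdot 24 \frac{1}{5 - 3}\right)^{2}}} = \frac{5897}{\sqrt{381924 + \left(2 \cdot 24 \cdot \frac{1}{2}\right)^{2}}} = \frac{5897}{\sqrt{381924 + 24^{2}}} = \frac{5897}{\sqrt{381924 + 576}} = \frac{5897}{\sqrt{382500}} = \frac{5897}{150 \sqrt{17}} = 5897 \frac{\sqrt{17}}{2550} = \frac{5897 \sqrt{17}}{2550}$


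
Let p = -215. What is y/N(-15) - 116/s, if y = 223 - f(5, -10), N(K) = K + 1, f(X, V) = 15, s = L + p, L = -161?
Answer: -9573/658 ≈ -14.549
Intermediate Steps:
s = -376 (s = -161 - 215 = -376)
N(K) = 1 + K
y = 208 (y = 223 - 1*15 = 223 - 15 = 208)
y/N(-15) - 116/s = 208/(1 - 15) - 116/(-376) = 208/(-14) - 116*(-1/376) = 208*(-1/14) + 29/94 = -104/7 + 29/94 = -9573/658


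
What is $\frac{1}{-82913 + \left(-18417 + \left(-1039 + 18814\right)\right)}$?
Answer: $- \frac{1}{83555} \approx -1.1968 \cdot 10^{-5}$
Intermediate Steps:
$\frac{1}{-82913 + \left(-18417 + \left(-1039 + 18814\right)\right)} = \frac{1}{-82913 + \left(-18417 + 17775\right)} = \frac{1}{-82913 - 642} = \frac{1}{-83555} = - \frac{1}{83555}$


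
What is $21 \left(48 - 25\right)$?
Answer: $483$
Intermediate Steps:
$21 \left(48 - 25\right) = 21 \cdot 23 = 483$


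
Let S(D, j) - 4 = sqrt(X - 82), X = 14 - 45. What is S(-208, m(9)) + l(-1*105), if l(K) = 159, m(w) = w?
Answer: 163 + I*sqrt(113) ≈ 163.0 + 10.63*I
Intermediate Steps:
X = -31
S(D, j) = 4 + I*sqrt(113) (S(D, j) = 4 + sqrt(-31 - 82) = 4 + sqrt(-113) = 4 + I*sqrt(113))
S(-208, m(9)) + l(-1*105) = (4 + I*sqrt(113)) + 159 = 163 + I*sqrt(113)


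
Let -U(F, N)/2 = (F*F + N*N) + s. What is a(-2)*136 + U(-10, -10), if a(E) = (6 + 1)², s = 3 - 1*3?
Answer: 6264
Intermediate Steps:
s = 0 (s = 3 - 3 = 0)
a(E) = 49 (a(E) = 7² = 49)
U(F, N) = -2*F² - 2*N² (U(F, N) = -2*((F*F + N*N) + 0) = -2*((F² + N²) + 0) = -2*(F² + N²) = -2*F² - 2*N²)
a(-2)*136 + U(-10, -10) = 49*136 + (-2*(-10)² - 2*(-10)²) = 6664 + (-2*100 - 2*100) = 6664 + (-200 - 200) = 6664 - 400 = 6264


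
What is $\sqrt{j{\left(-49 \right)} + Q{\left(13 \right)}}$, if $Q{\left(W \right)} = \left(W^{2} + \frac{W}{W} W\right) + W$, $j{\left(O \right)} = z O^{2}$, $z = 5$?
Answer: $10 \sqrt{122} \approx 110.45$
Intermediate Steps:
$j{\left(O \right)} = 5 O^{2}$
$Q{\left(W \right)} = W^{2} + 2 W$ ($Q{\left(W \right)} = \left(W^{2} + 1 W\right) + W = \left(W^{2} + W\right) + W = \left(W + W^{2}\right) + W = W^{2} + 2 W$)
$\sqrt{j{\left(-49 \right)} + Q{\left(13 \right)}} = \sqrt{5 \left(-49\right)^{2} + 13 \left(2 + 13\right)} = \sqrt{5 \cdot 2401 + 13 \cdot 15} = \sqrt{12005 + 195} = \sqrt{12200} = 10 \sqrt{122}$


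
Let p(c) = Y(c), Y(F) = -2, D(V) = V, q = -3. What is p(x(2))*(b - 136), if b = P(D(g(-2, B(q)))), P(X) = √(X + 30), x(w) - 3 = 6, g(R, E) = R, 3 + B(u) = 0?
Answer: 272 - 4*√7 ≈ 261.42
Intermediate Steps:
B(u) = -3 (B(u) = -3 + 0 = -3)
x(w) = 9 (x(w) = 3 + 6 = 9)
p(c) = -2
P(X) = √(30 + X)
b = 2*√7 (b = √(30 - 2) = √28 = 2*√7 ≈ 5.2915)
p(x(2))*(b - 136) = -2*(2*√7 - 136) = -2*(-136 + 2*√7) = 272 - 4*√7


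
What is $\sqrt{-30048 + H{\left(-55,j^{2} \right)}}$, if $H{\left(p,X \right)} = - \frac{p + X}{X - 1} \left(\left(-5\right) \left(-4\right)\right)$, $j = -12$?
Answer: $\frac{2 i \sqrt{153676523}}{143} \approx 173.38 i$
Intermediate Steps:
$H{\left(p,X \right)} = - \frac{20 \left(X + p\right)}{-1 + X}$ ($H{\left(p,X \right)} = - \frac{X + p}{-1 + X} 20 = - \frac{20 \left(X + p\right)}{-1 + X}$)
$\sqrt{-30048 + H{\left(-55,j^{2} \right)}} = \sqrt{-30048 + \frac{20 \left(- \left(-12\right)^{2} - -55\right)}{-1 + \left(-12\right)^{2}}} = \sqrt{-30048 + \frac{20 \left(\left(-1\right) 144 + 55\right)}{-1 + 144}} = \sqrt{-30048 + \frac{20 \left(-144 + 55\right)}{143}} = \sqrt{-30048 + 20 \cdot \frac{1}{143} \left(-89\right)} = \sqrt{-30048 - \frac{1780}{143}} = \sqrt{- \frac{4298644}{143}} = \frac{2 i \sqrt{153676523}}{143}$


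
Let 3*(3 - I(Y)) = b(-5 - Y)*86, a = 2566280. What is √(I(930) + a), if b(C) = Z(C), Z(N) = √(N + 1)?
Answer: √(23096547 - 258*I*√934)/3 ≈ 1602.0 - 0.27344*I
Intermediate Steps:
Z(N) = √(1 + N)
b(C) = √(1 + C)
I(Y) = 3 - 86*√(-4 - Y)/3 (I(Y) = 3 - √(1 + (-5 - Y))*86/3 = 3 - √(-4 - Y)*86/3 = 3 - 86*√(-4 - Y)/3)
√(I(930) + a) = √((3 - 86*√(-4 - 1*930)/3) + 2566280) = √((3 - 86*√(-4 - 930)/3) + 2566280) = √((3 - 86*I*√934/3) + 2566280) = √(2566283 - 86*I*√934/3)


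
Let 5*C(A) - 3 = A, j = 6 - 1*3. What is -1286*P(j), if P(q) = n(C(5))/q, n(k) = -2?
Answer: 2572/3 ≈ 857.33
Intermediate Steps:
j = 3 (j = 6 - 3 = 3)
C(A) = ⅗ + A/5
P(q) = -2/q
-1286*P(j) = -(-2572)/3 = -1286*(-⅔) = 2572/3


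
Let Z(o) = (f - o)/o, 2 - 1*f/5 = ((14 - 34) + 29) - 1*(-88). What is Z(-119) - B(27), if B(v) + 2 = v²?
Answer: -86157/119 ≈ -724.01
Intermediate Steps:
f = -475 (f = 10 - 5*(((14 - 34) + 29) - 1*(-88)) = 10 - 5*((-20 + 29) + 88) = 10 - 5*(9 + 88) = 10 - 5*97 = 10 - 485 = -475)
B(v) = -2 + v²
Z(o) = (-475 - o)/o
Z(-119) - B(27) = (-475 - 1*(-119))/(-119) - (-2 + 27²) = -(-475 + 119)/119 - (-2 + 729) = -1/119*(-356) - 1*727 = 356/119 - 727 = -86157/119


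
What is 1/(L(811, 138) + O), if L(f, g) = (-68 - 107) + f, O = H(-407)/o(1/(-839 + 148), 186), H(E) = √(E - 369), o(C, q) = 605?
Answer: 58197975/37013912294 - 605*I*√194/74027824588 ≈ 0.0015723 - 1.1383e-7*I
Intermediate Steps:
H(E) = √(-369 + E)
O = 2*I*√194/605 (O = √(-369 - 407)/605 = √(-776)*(1/605) = (2*I*√194)*(1/605) = 2*I*√194/605 ≈ 0.046044*I)
L(f, g) = -175 + f
1/(L(811, 138) + O) = 1/((-175 + 811) + 2*I*√194/605) = 1/(636 + 2*I*√194/605)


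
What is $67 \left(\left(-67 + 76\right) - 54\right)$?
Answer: $-3015$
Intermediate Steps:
$67 \left(\left(-67 + 76\right) - 54\right) = 67 \left(9 - 54\right) = 67 \left(-45\right) = -3015$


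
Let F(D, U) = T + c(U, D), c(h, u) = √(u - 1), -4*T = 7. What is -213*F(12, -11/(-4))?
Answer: 1491/4 - 213*√11 ≈ -333.69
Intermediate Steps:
T = -7/4 (T = -¼*7 = -7/4 ≈ -1.7500)
c(h, u) = √(-1 + u)
F(D, U) = -7/4 + √(-1 + D)
-213*F(12, -11/(-4)) = -213*(-7/4 + √(-1 + 12)) = -213*(-7/4 + √11) = 1491/4 - 213*√11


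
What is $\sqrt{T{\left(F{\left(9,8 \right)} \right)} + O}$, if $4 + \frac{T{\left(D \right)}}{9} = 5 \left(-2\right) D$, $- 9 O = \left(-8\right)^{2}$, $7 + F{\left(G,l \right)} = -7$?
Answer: $\frac{74 \sqrt{2}}{3} \approx 34.884$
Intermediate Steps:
$F{\left(G,l \right)} = -14$ ($F{\left(G,l \right)} = -7 - 7 = -14$)
$O = - \frac{64}{9}$ ($O = - \frac{\left(-8\right)^{2}}{9} = \left(- \frac{1}{9}\right) 64 = - \frac{64}{9} \approx -7.1111$)
$T{\left(D \right)} = -36 - 90 D$ ($T{\left(D \right)} = -36 + 9 \cdot 5 \left(-2\right) D = -36 + 9 \left(- 10 D\right) = -36 - 90 D$)
$\sqrt{T{\left(F{\left(9,8 \right)} \right)} + O} = \sqrt{\left(-36 - -1260\right) - \frac{64}{9}} = \sqrt{\left(-36 + 1260\right) - \frac{64}{9}} = \sqrt{1224 - \frac{64}{9}} = \sqrt{\frac{10952}{9}} = \frac{74 \sqrt{2}}{3}$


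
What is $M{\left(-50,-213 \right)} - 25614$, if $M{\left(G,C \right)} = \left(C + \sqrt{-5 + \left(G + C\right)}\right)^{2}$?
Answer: $19487 - 852 i \sqrt{67} \approx 19487.0 - 6973.9 i$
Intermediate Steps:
$M{\left(G,C \right)} = \left(C + \sqrt{-5 + C + G}\right)^{2}$ ($M{\left(G,C \right)} = \left(C + \sqrt{-5 + \left(C + G\right)}\right)^{2} = \left(C + \sqrt{-5 + C + G}\right)^{2}$)
$M{\left(-50,-213 \right)} - 25614 = \left(-213 + \sqrt{-5 - 213 - 50}\right)^{2} - 25614 = \left(-213 + \sqrt{-268}\right)^{2} - 25614 = \left(-213 + 2 i \sqrt{67}\right)^{2} - 25614 = -25614 + \left(-213 + 2 i \sqrt{67}\right)^{2}$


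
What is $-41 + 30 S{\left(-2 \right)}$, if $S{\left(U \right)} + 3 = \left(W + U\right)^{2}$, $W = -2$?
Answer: $349$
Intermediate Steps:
$S{\left(U \right)} = -3 + \left(-2 + U\right)^{2}$
$-41 + 30 S{\left(-2 \right)} = -41 + 30 \left(-3 + \left(-2 - 2\right)^{2}\right) = -41 + 30 \left(-3 + \left(-4\right)^{2}\right) = -41 + 30 \left(-3 + 16\right) = -41 + 30 \cdot 13 = -41 + 390 = 349$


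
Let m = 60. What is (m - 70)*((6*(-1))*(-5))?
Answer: -300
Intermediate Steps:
(m - 70)*((6*(-1))*(-5)) = (60 - 70)*((6*(-1))*(-5)) = -(-60)*(-5) = -10*30 = -300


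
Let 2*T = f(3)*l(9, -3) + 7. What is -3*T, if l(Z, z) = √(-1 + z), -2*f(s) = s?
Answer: -21/2 + 9*I/2 ≈ -10.5 + 4.5*I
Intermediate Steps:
f(s) = -s/2
T = 7/2 - 3*I/2 (T = ((-½*3)*√(-1 - 3) + 7)/2 = (-3*I + 7)/2 = (7 - 3*I)/2 = 7/2 - 3*I/2 ≈ 3.5 - 1.5*I)
-3*T = -3*(7/2 - 3*I/2) = -21/2 + 9*I/2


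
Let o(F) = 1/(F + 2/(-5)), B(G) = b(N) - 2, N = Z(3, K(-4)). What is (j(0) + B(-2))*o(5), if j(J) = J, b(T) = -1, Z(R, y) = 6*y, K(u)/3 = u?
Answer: -15/23 ≈ -0.65217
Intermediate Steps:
K(u) = 3*u
N = -72 (N = 6*(3*(-4)) = 6*(-12) = -72)
B(G) = -3 (B(G) = -1 - 2 = -3)
o(F) = 1/(-⅖ + F) (o(F) = 1/(F + 2*(-⅕)) = 1/(F - ⅖) = 1/(-⅖ + F))
(j(0) + B(-2))*o(5) = (0 - 3)*(5/(-2 + 5*5)) = -15/(-2 + 25) = -15/23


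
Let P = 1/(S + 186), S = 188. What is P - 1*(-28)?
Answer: 10473/374 ≈ 28.003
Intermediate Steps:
P = 1/374 (P = 1/(188 + 186) = 1/374 ≈ 0.0026738)
P - 1*(-28) = 1/374 - 1*(-28) = 1/374 + 28 = 10473/374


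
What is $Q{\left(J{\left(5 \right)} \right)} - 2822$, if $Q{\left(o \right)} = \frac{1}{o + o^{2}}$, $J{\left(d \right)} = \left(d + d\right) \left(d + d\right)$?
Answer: $- \frac{28502199}{10100} \approx -2822.0$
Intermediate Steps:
$J{\left(d \right)} = 4 d^{2}$ ($J{\left(d \right)} = 2 d 2 d = 4 d^{2}$)
$Q{\left(J{\left(5 \right)} \right)} - 2822 = \frac{1}{4 \cdot 5^{2} \left(1 + 4 \cdot 5^{2}\right)} - 2822 = \frac{1}{4 \cdot 25 \left(1 + 4 \cdot 25\right)} - 2822 = \frac{1}{100 \left(1 + 100\right)} - 2822 = \frac{1}{100 \cdot 101} - 2822 = \frac{1}{100} \cdot \frac{1}{101} - 2822 = \frac{1}{10100} - 2822 = - \frac{28502199}{10100}$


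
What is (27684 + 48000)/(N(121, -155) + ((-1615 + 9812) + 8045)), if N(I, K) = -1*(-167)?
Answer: 75684/16409 ≈ 4.6124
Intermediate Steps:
N(I, K) = 167
(27684 + 48000)/(N(121, -155) + ((-1615 + 9812) + 8045)) = (27684 + 48000)/(167 + ((-1615 + 9812) + 8045)) = 75684/(167 + (8197 + 8045)) = 75684/(167 + 16242) = 75684/16409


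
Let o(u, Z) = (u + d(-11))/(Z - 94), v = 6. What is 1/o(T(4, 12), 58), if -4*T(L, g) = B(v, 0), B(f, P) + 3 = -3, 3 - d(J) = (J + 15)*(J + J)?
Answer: -72/185 ≈ -0.38919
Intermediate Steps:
d(J) = 3 - 2*J*(15 + J) (d(J) = 3 - (J + 15)*(J + J) = 3 - (15 + J)*2*J = 3 - 2*J*(15 + J))
B(f, P) = -6 (B(f, P) = -3 - 3 = -6)
T(L, g) = 3/2 (T(L, g) = -¼*(-6) = 3/2)
o(u, Z) = (91 + u)/(-94 + Z) (o(u, Z) = (u + (3 - 30*(-11) - 2*(-11)²))/(Z - 94) = (u + (3 + 330 - 2*121))/(-94 + Z) = (u + (3 + 330 - 242))/(-94 + Z) = (u + 91)/(-94 + Z) = (91 + u)/(-94 + Z))
1/o(T(4, 12), 58) = 1/((91 + 3/2)/(-94 + 58)) = 1/((185/2)/(-36)) = 1/(-1/36*185/2) = 1/(-185/72) = -72/185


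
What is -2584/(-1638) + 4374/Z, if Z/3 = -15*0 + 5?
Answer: 1200562/4095 ≈ 293.18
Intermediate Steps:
Z = 15 (Z = 3*(-15*0 + 5) = 3*(0 + 5) = 3*5 = 15)
-2584/(-1638) + 4374/Z = -2584/(-1638) + 4374/15 = -2584*(-1/1638) + 4374*(1/15) = 1292/819 + 1458/5 = 1200562/4095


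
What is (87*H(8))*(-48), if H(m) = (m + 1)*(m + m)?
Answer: -601344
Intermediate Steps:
H(m) = 2*m*(1 + m) (H(m) = (1 + m)*(2*m) = 2*m*(1 + m))
(87*H(8))*(-48) = (87*(2*8*(1 + 8)))*(-48) = (87*(2*8*9))*(-48) = (87*144)*(-48) = 12528*(-48) = -601344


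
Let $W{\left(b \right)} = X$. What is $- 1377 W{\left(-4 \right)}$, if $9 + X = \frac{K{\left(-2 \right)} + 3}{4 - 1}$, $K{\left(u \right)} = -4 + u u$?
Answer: $11016$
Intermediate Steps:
$K{\left(u \right)} = -4 + u^{2}$
$X = -8$ ($X = -9 + \frac{\left(-4 + \left(-2\right)^{2}\right) + 3}{4 - 1} = -9 + \frac{\left(-4 + 4\right) + 3}{3} = -9 + \left(0 + 3\right) \frac{1}{3} = -9 + 3 \cdot \frac{1}{3} = -9 + 1 = -8$)
$W{\left(b \right)} = -8$
$- 1377 W{\left(-4 \right)} = \left(-1377\right) \left(-8\right) = 11016$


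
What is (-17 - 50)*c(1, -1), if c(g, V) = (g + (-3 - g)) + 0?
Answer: 201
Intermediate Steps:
c(g, V) = -3 (c(g, V) = -3 + 0 = -3)
(-17 - 50)*c(1, -1) = (-17 - 50)*(-3) = -67*(-3) = 201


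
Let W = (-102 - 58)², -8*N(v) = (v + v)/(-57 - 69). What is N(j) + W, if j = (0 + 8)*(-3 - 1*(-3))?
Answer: 25600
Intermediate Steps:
j = 0 (j = 8*(-3 + 3) = 8*0 = 0)
N(v) = v/504 (N(v) = -(v + v)/(8*(-57 - 69)) = -2*v/(8*(-126)) = -2*v*(-1)/(8*126) = -(-1)*v/504 = v/504)
W = 25600 (W = (-160)² = 25600)
N(j) + W = (1/504)*0 + 25600 = 0 + 25600 = 25600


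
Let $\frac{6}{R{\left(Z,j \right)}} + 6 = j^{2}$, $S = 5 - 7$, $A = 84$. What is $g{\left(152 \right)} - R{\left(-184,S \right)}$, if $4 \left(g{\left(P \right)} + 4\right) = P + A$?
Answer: $58$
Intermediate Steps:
$S = -2$ ($S = 5 - 7 = -2$)
$g{\left(P \right)} = 17 + \frac{P}{4}$ ($g{\left(P \right)} = -4 + \frac{P + 84}{4} = -4 + \frac{84 + P}{4} = -4 + \left(21 + \frac{P}{4}\right) = 17 + \frac{P}{4}$)
$R{\left(Z,j \right)} = \frac{6}{-6 + j^{2}}$
$g{\left(152 \right)} - R{\left(-184,S \right)} = \left(17 + \frac{1}{4} \cdot 152\right) - \frac{6}{-6 + \left(-2\right)^{2}} = \left(17 + 38\right) - \frac{6}{-6 + 4} = 55 - \frac{6}{-2} = 55 - 6 \left(- \frac{1}{2}\right) = 55 - -3 = 55 + 3 = 58$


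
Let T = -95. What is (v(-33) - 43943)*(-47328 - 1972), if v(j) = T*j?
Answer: 2011834400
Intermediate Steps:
v(j) = -95*j
(v(-33) - 43943)*(-47328 - 1972) = (-95*(-33) - 43943)*(-47328 - 1972) = (3135 - 43943)*(-49300) = -40808*(-49300) = 2011834400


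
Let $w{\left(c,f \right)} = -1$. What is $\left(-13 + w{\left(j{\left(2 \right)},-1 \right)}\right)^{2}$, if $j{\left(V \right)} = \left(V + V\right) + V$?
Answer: $196$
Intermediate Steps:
$j{\left(V \right)} = 3 V$ ($j{\left(V \right)} = 2 V + V = 3 V$)
$\left(-13 + w{\left(j{\left(2 \right)},-1 \right)}\right)^{2} = \left(-13 - 1\right)^{2} = \left(-14\right)^{2} = 196$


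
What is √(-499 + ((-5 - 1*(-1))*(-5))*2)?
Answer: 3*I*√51 ≈ 21.424*I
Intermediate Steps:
√(-499 + ((-5 - 1*(-1))*(-5))*2) = √(-499 + ((-5 + 1)*(-5))*2) = √(-499 - 4*(-5)*2) = √(-499 + 20*2) = √(-499 + 40) = √(-459) = 3*I*√51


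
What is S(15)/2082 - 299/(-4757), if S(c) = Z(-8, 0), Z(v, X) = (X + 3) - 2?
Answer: 627275/9904074 ≈ 0.063335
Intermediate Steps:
Z(v, X) = 1 + X (Z(v, X) = (3 + X) - 2 = 1 + X)
S(c) = 1 (S(c) = 1 + 0 = 1)
S(15)/2082 - 299/(-4757) = 1/2082 - 299/(-4757) = 1*(1/2082) - 299*(-1/4757) = 1/2082 + 299/4757 = 627275/9904074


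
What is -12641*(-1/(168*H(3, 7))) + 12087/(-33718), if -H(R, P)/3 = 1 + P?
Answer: -237482011/67975488 ≈ -3.4936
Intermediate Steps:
H(R, P) = -3 - 3*P (H(R, P) = -3*(1 + P) = -3 - 3*P)
-12641*(-1/(168*H(3, 7))) + 12087/(-33718) = -12641*(-1/(168*(-3 - 3*7))) + 12087/(-33718) = -12641*(-1/(168*(-3 - 21))) + 12087*(-1/33718) = -12641/(-14*(-24)*12) - 12087/33718 = -12641/(336*12) - 12087/33718 = -12641/4032 - 12087/33718 = -237482011/67975488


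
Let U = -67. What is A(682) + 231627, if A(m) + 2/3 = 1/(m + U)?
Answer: 142450196/615 ≈ 2.3163e+5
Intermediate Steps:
A(m) = -2/3 + 1/(-67 + m) (A(m) = -2/3 + 1/(m - 67) = -2/3 + 1/(-67 + m))
A(682) + 231627 = (137 - 2*682)/(3*(-67 + 682)) + 231627 = (1/3)*(137 - 1364)/615 + 231627 = (1/3)*(1/615)*(-1227) + 231627 = -409/615 + 231627 = 142450196/615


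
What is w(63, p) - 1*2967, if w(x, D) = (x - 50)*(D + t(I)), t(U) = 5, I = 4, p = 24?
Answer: -2590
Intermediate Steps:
w(x, D) = (-50 + x)*(5 + D) (w(x, D) = (x - 50)*(D + 5) = (-50 + x)*(5 + D))
w(63, p) - 1*2967 = (-250 - 50*24 + 5*63 + 24*63) - 1*2967 = (-250 - 1200 + 315 + 1512) - 2967 = 377 - 2967 = -2590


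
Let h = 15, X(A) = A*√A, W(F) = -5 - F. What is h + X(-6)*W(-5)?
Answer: 15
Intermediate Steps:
X(A) = A^(3/2)
h + X(-6)*W(-5) = 15 + (-6)^(3/2)*(-5 - 1*(-5)) = 15 + (-6*I*√6)*(-5 + 5) = 15 - 6*I*√6*0 = 15 + 0 = 15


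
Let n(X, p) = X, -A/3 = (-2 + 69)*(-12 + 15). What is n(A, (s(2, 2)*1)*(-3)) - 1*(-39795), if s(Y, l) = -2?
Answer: 39192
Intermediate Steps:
A = -603 (A = -3*(-2 + 69)*(-12 + 15) = -201*3 = -3*201 = -603)
n(A, (s(2, 2)*1)*(-3)) - 1*(-39795) = -603 - 1*(-39795) = -603 + 39795 = 39192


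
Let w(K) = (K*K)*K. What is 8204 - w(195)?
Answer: -7406671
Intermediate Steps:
w(K) = K³ (w(K) = K²*K = K³)
8204 - w(195) = 8204 - 1*195³ = 8204 - 1*7414875 = 8204 - 7414875 = -7406671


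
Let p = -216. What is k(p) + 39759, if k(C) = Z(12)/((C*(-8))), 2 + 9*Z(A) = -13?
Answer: 206110651/5184 ≈ 39759.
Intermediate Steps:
Z(A) = -5/3 (Z(A) = -2/9 + (1/9)*(-13) = -2/9 - 13/9 = -5/3)
k(C) = 5/(24*C) (k(C) = -5*(-1/(8*C))/3 = -(-5)/(24*C) = 5/(24*C))
k(p) + 39759 = (5/24)/(-216) + 39759 = (5/24)*(-1/216) + 39759 = -5/5184 + 39759 = 206110651/5184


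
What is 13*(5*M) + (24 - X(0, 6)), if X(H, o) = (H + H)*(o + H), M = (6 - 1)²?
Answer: 1649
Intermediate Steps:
M = 25 (M = 5² = 25)
X(H, o) = 2*H*(H + o) (X(H, o) = (2*H)*(H + o) = 2*H*(H + o))
13*(5*M) + (24 - X(0, 6)) = 13*(5*25) + (24 - 2*0*(0 + 6)) = 13*125 + (24 - 2*0*6) = 1625 + (24 - 1*0) = 1625 + (24 + 0) = 1625 + 24 = 1649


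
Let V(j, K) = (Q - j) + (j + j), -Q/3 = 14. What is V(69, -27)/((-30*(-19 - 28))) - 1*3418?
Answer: -1606451/470 ≈ -3418.0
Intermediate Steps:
Q = -42 (Q = -3*14 = -42)
V(j, K) = -42 + j (V(j, K) = (-42 - j) + (j + j) = (-42 - j) + 2*j = -42 + j)
V(69, -27)/((-30*(-19 - 28))) - 1*3418 = (-42 + 69)/((-30*(-19 - 28))) - 1*3418 = 27/((-30*(-47))) - 3418 = 27/1410 - 3418 = 27*(1/1410) - 3418 = 9/470 - 3418 = -1606451/470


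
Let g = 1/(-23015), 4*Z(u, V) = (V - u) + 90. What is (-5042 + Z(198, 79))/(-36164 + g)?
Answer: 464833955/3329257844 ≈ 0.13962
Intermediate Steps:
Z(u, V) = 45/2 - u/4 + V/4 (Z(u, V) = ((V - u) + 90)/4 = (90 + V - u)/4 = 45/2 - u/4 + V/4)
g = -1/23015 ≈ -4.3450e-5
(-5042 + Z(198, 79))/(-36164 + g) = (-5042 + (45/2 - ¼*198 + (¼)*79))/(-36164 - 1/23015) = (-5042 + (45/2 - 99/2 + 79/4))/(-832314461/23015) = (-5042 - 29/4)*(-23015/832314461) = -20197/4*(-23015/832314461) = 464833955/3329257844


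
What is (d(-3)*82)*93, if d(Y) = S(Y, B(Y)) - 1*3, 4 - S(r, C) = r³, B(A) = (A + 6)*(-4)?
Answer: 213528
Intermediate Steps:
B(A) = -24 - 4*A (B(A) = (6 + A)*(-4) = -24 - 4*A)
S(r, C) = 4 - r³
d(Y) = 1 - Y³ (d(Y) = (4 - Y³) - 1*3 = (4 - Y³) - 3 = 1 - Y³)
(d(-3)*82)*93 = ((1 - 1*(-3)³)*82)*93 = ((1 - 1*(-27))*82)*93 = ((1 + 27)*82)*93 = (28*82)*93 = 2296*93 = 213528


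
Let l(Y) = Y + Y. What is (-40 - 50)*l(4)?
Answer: -720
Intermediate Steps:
l(Y) = 2*Y
(-40 - 50)*l(4) = (-40 - 50)*(2*4) = -90*8 = -720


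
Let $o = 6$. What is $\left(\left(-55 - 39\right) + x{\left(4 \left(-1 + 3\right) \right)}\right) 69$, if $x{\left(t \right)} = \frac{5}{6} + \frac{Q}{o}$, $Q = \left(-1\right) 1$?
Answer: $-6440$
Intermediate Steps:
$Q = -1$
$x{\left(t \right)} = \frac{2}{3}$ ($x{\left(t \right)} = \frac{5}{6} - \frac{1}{6} = \frac{2}{3}$)
$\left(\left(-55 - 39\right) + x{\left(4 \left(-1 + 3\right) \right)}\right) 69 = \left(\left(-55 - 39\right) + \frac{2}{3}\right) 69 = \left(-94 + \frac{2}{3}\right) 69 = \left(- \frac{280}{3}\right) 69 = -6440$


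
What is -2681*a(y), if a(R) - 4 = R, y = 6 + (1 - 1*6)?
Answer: -13405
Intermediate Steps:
y = 1 (y = 6 + (1 - 6) = 6 - 5 = 1)
a(R) = 4 + R
-2681*a(y) = -2681*(4 + 1) = -2681*5 = -13405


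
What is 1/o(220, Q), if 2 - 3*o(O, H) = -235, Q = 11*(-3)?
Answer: 1/79 ≈ 0.012658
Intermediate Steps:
Q = -33
o(O, H) = 79 (o(O, H) = ⅔ - ⅓*(-235) = ⅔ + 235/3 = 79)
1/o(220, Q) = 1/79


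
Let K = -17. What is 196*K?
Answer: -3332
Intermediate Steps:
196*K = 196*(-17) = -3332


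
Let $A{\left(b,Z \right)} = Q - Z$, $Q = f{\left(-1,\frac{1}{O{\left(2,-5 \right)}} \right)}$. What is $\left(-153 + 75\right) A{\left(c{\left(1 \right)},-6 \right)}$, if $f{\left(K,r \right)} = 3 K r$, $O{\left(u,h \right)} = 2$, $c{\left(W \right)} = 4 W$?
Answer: $-351$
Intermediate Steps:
$f{\left(K,r \right)} = 3 K r$
$Q = - \frac{3}{2}$ ($Q = 3 \left(-1\right) \frac{1}{2} = - \frac{3}{2} \approx -1.5$)
$A{\left(b,Z \right)} = - \frac{3}{2} - Z$
$\left(-153 + 75\right) A{\left(c{\left(1 \right)},-6 \right)} = \left(-153 + 75\right) \left(- \frac{3}{2} - -6\right) = - 78 \left(- \frac{3}{2} + 6\right) = \left(-78\right) \frac{9}{2} = -351$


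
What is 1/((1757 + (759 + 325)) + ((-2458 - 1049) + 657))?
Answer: -⅑ ≈ -0.11111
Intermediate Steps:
1/((1757 + (759 + 325)) + ((-2458 - 1049) + 657)) = 1/((1757 + 1084) + (-3507 + 657)) = 1/(2841 - 2850) = 1/(-9) = -⅑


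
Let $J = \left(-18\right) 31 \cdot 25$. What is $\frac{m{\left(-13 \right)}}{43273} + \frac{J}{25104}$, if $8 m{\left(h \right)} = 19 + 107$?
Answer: $- \frac{100543827}{181054232} \approx -0.55532$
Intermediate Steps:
$m{\left(h \right)} = \frac{63}{4}$ ($m{\left(h \right)} = \frac{19 + 107}{8} = \frac{1}{8} \cdot 126 = \frac{63}{4}$)
$J = -13950$ ($J = \left(-558\right) 25 = -13950$)
$\frac{m{\left(-13 \right)}}{43273} + \frac{J}{25104} = \frac{63}{4 \cdot 43273} - \frac{13950}{25104} = \frac{63}{4} \cdot \frac{1}{43273} - \frac{2325}{4184} = \frac{63}{173092} - \frac{2325}{4184} = - \frac{100543827}{181054232}$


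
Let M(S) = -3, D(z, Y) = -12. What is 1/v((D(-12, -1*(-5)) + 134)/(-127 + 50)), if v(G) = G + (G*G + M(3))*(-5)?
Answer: 5929/5121 ≈ 1.1578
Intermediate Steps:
v(G) = 15 + G - 5*G**2 (v(G) = G + (G*G - 3)*(-5) = G + (G**2 - 3)*(-5) = G + (-3 + G**2)*(-5) = G + (15 - 5*G**2) = 15 + G - 5*G**2)
1/v((D(-12, -1*(-5)) + 134)/(-127 + 50)) = 1/(15 + (-12 + 134)/(-127 + 50) - 5*(-12 + 134)**2/(-127 + 50)**2) = 1/(15 + 122/(-77) - 5*(122/(-77))**2) = 1/(15 + 122*(-1/77) - 5*(122*(-1/77))**2) = 1/(15 - 122/77 - 5*(-122/77)**2) = 1/(15 - 122/77 - 5*14884/5929) = 1/(15 - 122/77 - 74420/5929) = 1/(5121/5929) = 5929/5121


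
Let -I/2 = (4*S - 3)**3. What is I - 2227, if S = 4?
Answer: -6621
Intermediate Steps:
I = -4394 (I = -2*(4*4 - 3)**3 = -2*(16 - 3)**3 = -2*13**3 = -2*2197 = -4394)
I - 2227 = -4394 - 2227 = -6621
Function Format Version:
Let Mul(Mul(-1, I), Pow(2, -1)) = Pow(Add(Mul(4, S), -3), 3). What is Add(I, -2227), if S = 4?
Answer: -6621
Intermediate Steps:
I = -4394 (I = Mul(-2, Pow(Add(Mul(4, 4), -3), 3)) = Mul(-2, Pow(Add(16, -3), 3)) = Mul(-2, Pow(13, 3)) = Mul(-2, 2197) = -4394)
Add(I, -2227) = Add(-4394, -2227) = -6621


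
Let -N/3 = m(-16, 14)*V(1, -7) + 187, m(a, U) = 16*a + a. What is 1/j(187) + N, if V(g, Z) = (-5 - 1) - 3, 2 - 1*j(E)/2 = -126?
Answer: -2023679/256 ≈ -7905.0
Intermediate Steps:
j(E) = 256 (j(E) = 4 - 2*(-126) = 4 + 252 = 256)
m(a, U) = 17*a
V(g, Z) = -9 (V(g, Z) = -6 - 3 = -9)
N = -7905 (N = -3*((17*(-16))*(-9) + 187) = -3*(-272*(-9) + 187) = -3*(2448 + 187) = -3*2635 = -7905)
1/j(187) + N = 1/256 - 7905 = -2023679/256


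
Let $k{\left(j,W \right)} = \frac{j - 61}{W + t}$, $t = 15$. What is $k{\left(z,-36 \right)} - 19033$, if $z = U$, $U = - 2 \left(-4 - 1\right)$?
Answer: $- \frac{133214}{7} \approx -19031.0$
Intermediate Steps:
$U = 10$ ($U = \left(-2\right) \left(-5\right) = 10$)
$z = 10$
$k{\left(j,W \right)} = \frac{-61 + j}{15 + W}$ ($k{\left(j,W \right)} = \frac{j - 61}{W + 15} = \frac{-61 + j}{15 + W}$)
$k{\left(z,-36 \right)} - 19033 = \frac{-61 + 10}{15 - 36} - 19033 = \frac{1}{-21} \left(-51\right) - 19033 = \left(- \frac{1}{21}\right) \left(-51\right) - 19033 = \frac{17}{7} - 19033 = - \frac{133214}{7}$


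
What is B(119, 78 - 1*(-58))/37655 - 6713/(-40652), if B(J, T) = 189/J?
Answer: 4298323859/26022768020 ≈ 0.16518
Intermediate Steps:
B(119, 78 - 1*(-58))/37655 - 6713/(-40652) = (189/119)/37655 - 6713/(-40652) = (189*(1/119))*(1/37655) - 6713*(-1/40652) = (27/17)*(1/37655) + 6713/40652 = 27/640135 + 6713/40652 = 4298323859/26022768020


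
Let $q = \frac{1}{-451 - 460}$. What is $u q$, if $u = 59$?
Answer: $- \frac{59}{911} \approx -0.064764$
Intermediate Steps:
$q = - \frac{1}{911}$ ($q = \frac{1}{-911} = - \frac{1}{911} \approx -0.0010977$)
$u q = 59 \left(- \frac{1}{911}\right) = - \frac{59}{911}$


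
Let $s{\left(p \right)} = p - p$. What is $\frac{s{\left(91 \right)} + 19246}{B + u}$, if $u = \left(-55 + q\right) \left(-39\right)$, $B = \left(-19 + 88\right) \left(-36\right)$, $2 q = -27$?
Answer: $\frac{38492}{375} \approx 102.65$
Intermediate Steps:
$q = - \frac{27}{2}$ ($q = \frac{1}{2} \left(-27\right) = - \frac{27}{2} \approx -13.5$)
$B = -2484$ ($B = 69 \left(-36\right) = -2484$)
$s{\left(p \right)} = 0$
$u = \frac{5343}{2}$ ($u = \left(-55 - \frac{27}{2}\right) \left(-39\right) = \left(- \frac{137}{2}\right) \left(-39\right) = \frac{5343}{2} \approx 2671.5$)
$\frac{s{\left(91 \right)} + 19246}{B + u} = \frac{0 + 19246}{-2484 + \frac{5343}{2}} = \frac{19246}{\frac{375}{2}} = 19246 \cdot \frac{2}{375} = \frac{38492}{375}$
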